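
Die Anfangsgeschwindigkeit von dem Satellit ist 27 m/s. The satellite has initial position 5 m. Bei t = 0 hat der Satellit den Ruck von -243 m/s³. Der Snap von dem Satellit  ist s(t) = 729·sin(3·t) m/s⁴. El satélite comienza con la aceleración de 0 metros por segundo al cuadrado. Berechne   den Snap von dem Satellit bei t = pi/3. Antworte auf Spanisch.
De la ecuación del snap s(t) = 729·sin(3·t), sustituimos t = pi/3 para obtener s = 0.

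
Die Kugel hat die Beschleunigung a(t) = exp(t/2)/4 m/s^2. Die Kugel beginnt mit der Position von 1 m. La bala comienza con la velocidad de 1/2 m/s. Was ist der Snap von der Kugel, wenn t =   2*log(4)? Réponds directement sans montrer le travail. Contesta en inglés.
s(2*log(4)) = 1/4.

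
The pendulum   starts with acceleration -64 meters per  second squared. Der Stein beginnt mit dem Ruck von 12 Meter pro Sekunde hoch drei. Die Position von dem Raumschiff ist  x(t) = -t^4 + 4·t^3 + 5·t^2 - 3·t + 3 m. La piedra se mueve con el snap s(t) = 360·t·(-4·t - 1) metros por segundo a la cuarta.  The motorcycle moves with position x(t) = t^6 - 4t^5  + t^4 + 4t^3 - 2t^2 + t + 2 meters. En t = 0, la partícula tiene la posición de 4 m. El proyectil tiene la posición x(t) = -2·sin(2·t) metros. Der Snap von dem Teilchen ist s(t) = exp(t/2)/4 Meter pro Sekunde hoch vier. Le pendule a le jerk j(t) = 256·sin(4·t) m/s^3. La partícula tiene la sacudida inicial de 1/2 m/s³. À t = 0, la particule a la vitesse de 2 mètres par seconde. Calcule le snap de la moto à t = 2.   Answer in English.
To solve this, we need to take 4 derivatives of our position equation x(t) = t^6 - 4·t^5 + t^4 + 4·t^3 - 2·t^2 + t + 2. The derivative of position gives velocity: v(t) = 6·t^5 - 20·t^4 + 4·t^3 + 12·t^2 - 4·t + 1. Taking d/dt of v(t), we find a(t) = 30·t^4 - 80·t^3 + 12·t^2 + 24·t - 4. Taking d/dt of a(t), we find j(t) = 120·t^3 - 240·t^2 + 24·t + 24. Differentiating jerk, we get snap: s(t) = 360·t^2 - 480·t + 24. Using s(t) = 360·t^2 - 480·t + 24 and substituting t = 2, we find s = 504.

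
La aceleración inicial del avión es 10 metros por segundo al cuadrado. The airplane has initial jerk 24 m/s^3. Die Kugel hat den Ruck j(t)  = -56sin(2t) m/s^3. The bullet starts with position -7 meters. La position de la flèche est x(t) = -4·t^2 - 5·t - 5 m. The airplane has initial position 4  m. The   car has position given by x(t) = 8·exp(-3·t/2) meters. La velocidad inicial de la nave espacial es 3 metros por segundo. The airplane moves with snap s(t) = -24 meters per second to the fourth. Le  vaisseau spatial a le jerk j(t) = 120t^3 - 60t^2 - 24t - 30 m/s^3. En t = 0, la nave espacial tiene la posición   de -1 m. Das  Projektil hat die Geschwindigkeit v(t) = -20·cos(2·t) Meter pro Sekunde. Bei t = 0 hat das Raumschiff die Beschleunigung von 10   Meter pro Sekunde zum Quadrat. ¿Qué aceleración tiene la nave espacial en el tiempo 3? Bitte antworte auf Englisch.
We must find the antiderivative of our jerk equation j(t) = 120·t^3 - 60·t^2 - 24·t - 30 1 time. Integrating jerk and using the initial condition a(0) = 10, we get a(t) = 30·t^4 - 20·t^3 - 12·t^2 - 30·t + 10. We have acceleration a(t) = 30·t^4 - 20·t^3 - 12·t^2 - 30·t + 10. Substituting t = 3: a(3) = 1702.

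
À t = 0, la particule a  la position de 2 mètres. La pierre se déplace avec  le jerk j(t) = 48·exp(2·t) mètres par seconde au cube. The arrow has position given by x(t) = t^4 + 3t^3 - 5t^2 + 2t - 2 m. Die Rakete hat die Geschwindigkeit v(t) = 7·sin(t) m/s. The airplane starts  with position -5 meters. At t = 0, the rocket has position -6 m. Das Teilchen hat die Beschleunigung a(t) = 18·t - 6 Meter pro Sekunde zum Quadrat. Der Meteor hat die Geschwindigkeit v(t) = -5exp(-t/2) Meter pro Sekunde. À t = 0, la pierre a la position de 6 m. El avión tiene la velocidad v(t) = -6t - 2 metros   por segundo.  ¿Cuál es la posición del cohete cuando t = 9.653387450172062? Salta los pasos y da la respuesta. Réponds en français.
La réponse est 7.81787721134946.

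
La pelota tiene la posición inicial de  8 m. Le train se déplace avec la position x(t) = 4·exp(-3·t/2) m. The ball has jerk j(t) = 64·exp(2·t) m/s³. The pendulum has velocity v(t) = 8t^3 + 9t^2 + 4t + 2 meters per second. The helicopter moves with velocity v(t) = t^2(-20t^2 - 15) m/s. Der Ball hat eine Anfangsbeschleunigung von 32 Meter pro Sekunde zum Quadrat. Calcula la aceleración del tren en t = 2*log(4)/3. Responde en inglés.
To solve this, we need to take 2 derivatives of our position equation x(t) = 4·exp(-3·t/2). The derivative of position gives velocity: v(t) = -6·exp(-3·t/2). Taking d/dt of v(t), we find a(t) = 9·exp(-3·t/2). From the given acceleration equation a(t) = 9·exp(-3·t/2), we substitute t = 2*log(4)/3 to get a = 9/4.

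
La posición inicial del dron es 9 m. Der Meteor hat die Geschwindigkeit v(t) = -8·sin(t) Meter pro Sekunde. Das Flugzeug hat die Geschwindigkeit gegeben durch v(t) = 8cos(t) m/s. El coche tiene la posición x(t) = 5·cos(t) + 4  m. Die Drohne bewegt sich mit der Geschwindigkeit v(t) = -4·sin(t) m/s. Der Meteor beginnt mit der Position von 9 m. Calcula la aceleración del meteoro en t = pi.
Partiendo de la velocidad v(t) = -8·sin(t), tomamos 1 derivada. Tomando d/dt de v(t), encontramos a(t) = -8·cos(t). Usando a(t) = -8·cos(t) y sustituyendo t = pi, encontramos a = 8.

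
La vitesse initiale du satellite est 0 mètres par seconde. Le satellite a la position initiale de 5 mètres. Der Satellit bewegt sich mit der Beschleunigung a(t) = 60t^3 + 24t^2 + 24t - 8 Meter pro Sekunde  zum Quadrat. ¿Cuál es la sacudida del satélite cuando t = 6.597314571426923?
Debemos derivar nuestra ecuación de la aceleración a(t) = 60·t^3 + 24·t^2 + 24·t - 8 1 vez. La derivada de la aceleración da la sacudida: j(t) = 180·t^2 + 48·t + 24. Tenemos la sacudida j(t) = 180·t^2 + 48·t + 24. Sustituyendo t = 6.597314571426923: j(6.597314571426923) = 8175.09181921365.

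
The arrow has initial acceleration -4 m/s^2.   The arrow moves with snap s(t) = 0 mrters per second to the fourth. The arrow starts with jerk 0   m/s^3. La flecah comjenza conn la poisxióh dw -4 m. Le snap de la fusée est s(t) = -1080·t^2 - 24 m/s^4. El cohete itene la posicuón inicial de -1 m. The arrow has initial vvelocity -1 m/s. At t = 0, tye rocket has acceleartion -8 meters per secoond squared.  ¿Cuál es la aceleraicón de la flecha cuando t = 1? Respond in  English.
To find the answer, we compute 2 integrals of s(t) = 0. The integral of snap, with j(0) = 0, gives jerk: j(t) = 0. The antiderivative of jerk is acceleration. Using a(0) = -4, we get a(t) = -4. From the given acceleration equation a(t) = -4, we substitute t = 1 to get a = -4.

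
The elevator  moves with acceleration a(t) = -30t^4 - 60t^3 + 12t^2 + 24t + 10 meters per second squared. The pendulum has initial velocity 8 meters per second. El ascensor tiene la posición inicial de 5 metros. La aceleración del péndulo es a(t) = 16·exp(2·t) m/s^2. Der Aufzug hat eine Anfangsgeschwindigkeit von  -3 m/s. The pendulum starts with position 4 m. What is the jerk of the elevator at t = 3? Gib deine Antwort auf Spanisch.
Debemos derivar nuestra ecuación de la aceleración a(t) = -30·t^4 - 60·t^3 + 12·t^2 + 24·t + 10 1 vez. Derivando la aceleración, obtenemos la sacudida: j(t) = -120·t^3 - 180·t^2 + 24·t + 24. Tenemos la sacudida j(t) = -120·t^3 - 180·t^2 + 24·t + 24. Sustituyendo t = 3: j(3) = -4764.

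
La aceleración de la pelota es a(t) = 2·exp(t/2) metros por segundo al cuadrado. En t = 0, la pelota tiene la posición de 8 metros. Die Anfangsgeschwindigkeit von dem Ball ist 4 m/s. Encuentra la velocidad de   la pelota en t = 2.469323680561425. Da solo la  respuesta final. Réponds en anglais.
At t = 2.469323680561425, v = 13.7488639846413.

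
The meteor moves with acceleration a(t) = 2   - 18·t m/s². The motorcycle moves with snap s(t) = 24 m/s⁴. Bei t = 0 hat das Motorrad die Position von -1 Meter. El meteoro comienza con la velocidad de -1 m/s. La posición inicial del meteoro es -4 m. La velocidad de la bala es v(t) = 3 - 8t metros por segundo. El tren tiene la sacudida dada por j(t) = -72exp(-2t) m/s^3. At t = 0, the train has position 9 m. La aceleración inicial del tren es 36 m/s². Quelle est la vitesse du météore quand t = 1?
Nous devons intégrer notre équation de l'accélération a(t) = 2 - 18·t 1 fois. En intégrant l'accélération et en utilisant la condition initiale v(0) = -1, nous obtenons v(t) = -9·t^2 + 2·t - 1. Nous avons la vitesse v(t) = -9·t^2 + 2·t - 1. En substituant t = 1: v(1) = -8.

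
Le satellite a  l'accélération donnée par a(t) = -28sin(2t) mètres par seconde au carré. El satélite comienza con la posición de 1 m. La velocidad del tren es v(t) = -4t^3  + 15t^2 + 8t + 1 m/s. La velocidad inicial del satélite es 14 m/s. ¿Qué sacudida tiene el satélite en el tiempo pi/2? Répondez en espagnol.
Partiendo de la aceleración a(t) = -28·sin(2·t), tomamos 1 derivada. Derivando la aceleración, obtenemos la sacudida: j(t) = -56·cos(2·t). De la ecuación de la sacudida j(t) = -56·cos(2·t), sustituimos t = pi/2 para obtener j = 56.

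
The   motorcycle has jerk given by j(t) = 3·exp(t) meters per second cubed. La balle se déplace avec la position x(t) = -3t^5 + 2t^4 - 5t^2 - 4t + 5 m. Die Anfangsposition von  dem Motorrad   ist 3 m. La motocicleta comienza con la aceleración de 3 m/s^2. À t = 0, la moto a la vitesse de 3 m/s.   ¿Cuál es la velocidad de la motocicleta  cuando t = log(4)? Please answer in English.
Starting from jerk j(t) = 3·exp(t), we take 2 integrals. Taking ∫j(t)dt and applying a(0) = 3, we find a(t) = 3·exp(t). Finding the integral of a(t) and using v(0) = 3: v(t) = 3·exp(t). Using v(t) = 3·exp(t) and substituting t = log(4), we find v = 12.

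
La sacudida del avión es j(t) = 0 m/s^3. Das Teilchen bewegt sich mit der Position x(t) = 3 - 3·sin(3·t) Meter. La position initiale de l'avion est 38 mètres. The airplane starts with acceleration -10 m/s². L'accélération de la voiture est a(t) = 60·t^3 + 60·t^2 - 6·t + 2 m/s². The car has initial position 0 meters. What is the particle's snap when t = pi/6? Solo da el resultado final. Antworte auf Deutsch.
Bei t = pi/6, s = -243.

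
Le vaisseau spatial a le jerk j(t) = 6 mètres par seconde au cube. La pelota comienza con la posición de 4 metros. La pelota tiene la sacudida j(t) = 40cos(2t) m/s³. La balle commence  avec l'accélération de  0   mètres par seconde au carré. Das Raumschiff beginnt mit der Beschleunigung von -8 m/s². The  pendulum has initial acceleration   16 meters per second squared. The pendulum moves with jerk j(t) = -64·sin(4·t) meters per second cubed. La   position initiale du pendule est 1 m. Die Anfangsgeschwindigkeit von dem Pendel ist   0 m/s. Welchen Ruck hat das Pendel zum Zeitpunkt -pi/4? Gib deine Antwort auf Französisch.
Nous avons le jerk j(t) = -64·sin(4·t). En substituant t = -pi/4: j(-pi/4) = 0.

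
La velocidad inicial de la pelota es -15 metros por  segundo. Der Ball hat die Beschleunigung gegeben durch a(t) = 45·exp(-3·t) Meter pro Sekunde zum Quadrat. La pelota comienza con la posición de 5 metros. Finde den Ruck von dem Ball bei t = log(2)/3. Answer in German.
Um dies zu lösen, müssen wir 1 Ableitung unserer Gleichung für die Beschleunigung a(t) = 45·exp(-3·t) nehmen. Die Ableitung von der Beschleunigung ergibt den Ruck: j(t) = -135·exp(-3·t). Wir haben den Ruck j(t) = -135·exp(-3·t). Durch Einsetzen von t = log(2)/3: j(log(2)/3) = -135/2.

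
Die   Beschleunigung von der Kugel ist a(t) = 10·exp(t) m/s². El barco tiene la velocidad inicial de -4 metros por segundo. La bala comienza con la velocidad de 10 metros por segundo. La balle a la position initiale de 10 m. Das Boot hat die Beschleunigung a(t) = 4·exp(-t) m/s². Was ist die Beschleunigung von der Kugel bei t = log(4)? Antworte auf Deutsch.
Wir haben die Beschleunigung a(t) = 10·exp(t). Durch Einsetzen von t = log(4): a(log(4)) = 40.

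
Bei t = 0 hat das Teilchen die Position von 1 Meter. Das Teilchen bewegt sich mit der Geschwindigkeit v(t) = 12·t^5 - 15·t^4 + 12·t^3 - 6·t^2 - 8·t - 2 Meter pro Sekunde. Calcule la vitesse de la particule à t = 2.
Nous avons la vitesse v(t) = 12·t^5 - 15·t^4 + 12·t^3 - 6·t^2 - 8·t - 2. En substituant t = 2: v(2) = 198.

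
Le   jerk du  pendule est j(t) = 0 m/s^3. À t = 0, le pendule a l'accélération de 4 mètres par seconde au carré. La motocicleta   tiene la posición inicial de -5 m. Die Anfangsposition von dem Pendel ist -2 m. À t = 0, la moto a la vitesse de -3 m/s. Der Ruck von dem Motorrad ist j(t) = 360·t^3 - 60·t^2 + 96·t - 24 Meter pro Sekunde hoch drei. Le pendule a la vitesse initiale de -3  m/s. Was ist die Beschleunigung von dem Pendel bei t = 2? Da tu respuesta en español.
Debemos encontrar la antiderivada de nuestra ecuación de la sacudida j(t) = 0 1 vez. Integrando la sacudida y usando la condición inicial a(0) = 4, obtenemos a(t) = 4. Tenemos la aceleración a(t) = 4. Sustituyendo t = 2: a(2) = 4.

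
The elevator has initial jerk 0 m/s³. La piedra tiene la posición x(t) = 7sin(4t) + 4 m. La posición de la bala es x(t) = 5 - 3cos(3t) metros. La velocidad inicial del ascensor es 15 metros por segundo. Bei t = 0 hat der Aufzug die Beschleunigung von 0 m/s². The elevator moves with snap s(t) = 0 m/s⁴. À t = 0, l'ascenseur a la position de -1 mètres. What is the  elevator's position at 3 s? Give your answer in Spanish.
Debemos encontrar la integral de nuestra ecuación del snap s(t) = 0 4 veces. Tomando ∫s(t)dt y aplicando j(0) = 0, encontramos j(t) = 0. La integral de la sacudida, con a(0) = 0, da la aceleración: a(t) = 0. La antiderivada de la aceleración, con v(0) = 15, da la velocidad: v(t) = 15. Integrando la velocidad y usando la condición inicial x(0) = -1, obtenemos x(t) = 15·t - 1. Tenemos la posición x(t) = 15·t - 1. Sustituyendo t = 3: x(3) = 44.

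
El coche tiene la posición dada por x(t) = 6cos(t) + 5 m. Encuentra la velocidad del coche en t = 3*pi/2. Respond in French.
Pour résoudre ceci, nous devons prendre 1 dérivée de notre équation de la position x(t) = 6·cos(t) + 5. La dérivée de la position donne la vitesse: v(t) = -6·sin(t). Nous avons la vitesse v(t) = -6·sin(t). En substituant t = 3*pi/2: v(3*pi/2) = 6.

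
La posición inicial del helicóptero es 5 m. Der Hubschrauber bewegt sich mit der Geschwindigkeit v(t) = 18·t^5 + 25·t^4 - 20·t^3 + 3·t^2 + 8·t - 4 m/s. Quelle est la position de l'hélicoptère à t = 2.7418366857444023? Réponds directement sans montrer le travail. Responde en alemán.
Die Antwort ist 1811.50871552719.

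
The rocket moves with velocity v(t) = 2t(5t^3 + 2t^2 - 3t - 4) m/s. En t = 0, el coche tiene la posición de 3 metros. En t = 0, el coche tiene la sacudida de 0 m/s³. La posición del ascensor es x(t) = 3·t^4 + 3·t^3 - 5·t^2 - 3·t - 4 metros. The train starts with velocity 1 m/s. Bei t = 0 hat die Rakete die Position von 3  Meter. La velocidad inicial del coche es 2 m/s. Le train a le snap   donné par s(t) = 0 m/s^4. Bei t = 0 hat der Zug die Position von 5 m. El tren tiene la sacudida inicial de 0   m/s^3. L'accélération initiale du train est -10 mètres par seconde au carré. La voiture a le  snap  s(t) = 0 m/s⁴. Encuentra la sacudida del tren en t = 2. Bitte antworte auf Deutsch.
Wir müssen unsere Gleichung für den Snap s(t) = 0 1-mal integrieren. Durch Integration von dem Snap und Verwendung der Anfangsbedingung j(0) = 0, erhalten wir j(t) = 0. Mit j(t) = 0 und Einsetzen von t = 2, finden wir j = 0.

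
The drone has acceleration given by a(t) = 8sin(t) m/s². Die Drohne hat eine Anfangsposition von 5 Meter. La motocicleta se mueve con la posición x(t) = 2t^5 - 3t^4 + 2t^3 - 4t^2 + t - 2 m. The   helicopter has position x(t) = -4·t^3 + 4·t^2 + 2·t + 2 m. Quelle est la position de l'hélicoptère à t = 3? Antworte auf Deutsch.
Mit x(t) = -4·t^3 + 4·t^2 + 2·t + 2 und Einsetzen von t = 3, finden wir x = -64.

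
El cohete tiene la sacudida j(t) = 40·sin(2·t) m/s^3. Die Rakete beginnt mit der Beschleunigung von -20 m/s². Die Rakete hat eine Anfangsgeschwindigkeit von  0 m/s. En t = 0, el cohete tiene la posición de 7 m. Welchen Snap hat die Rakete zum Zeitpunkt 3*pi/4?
Wir müssen unsere Gleichung für den Ruck j(t) = 40·sin(2·t) 1-mal ableiten. Die Ableitung von dem Ruck ergibt den Snap: s(t) = 80·cos(2·t). Aus der Gleichung für den Snap s(t) = 80·cos(2·t), setzen wir t = 3*pi/4 ein und erhalten s = 0.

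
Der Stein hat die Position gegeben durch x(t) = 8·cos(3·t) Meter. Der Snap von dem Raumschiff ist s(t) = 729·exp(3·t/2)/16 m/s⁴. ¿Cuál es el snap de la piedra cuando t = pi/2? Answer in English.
We must differentiate our position equation x(t) = 8·cos(3·t) 4 times. Taking d/dt of x(t), we find v(t) = -24·sin(3·t). The derivative of velocity gives acceleration: a(t) = -72·cos(3·t). The derivative of acceleration gives jerk: j(t) = 216·sin(3·t). Taking d/dt of j(t), we find s(t) = 648·cos(3·t). Using s(t) = 648·cos(3·t) and substituting t = pi/2, we find s = 0.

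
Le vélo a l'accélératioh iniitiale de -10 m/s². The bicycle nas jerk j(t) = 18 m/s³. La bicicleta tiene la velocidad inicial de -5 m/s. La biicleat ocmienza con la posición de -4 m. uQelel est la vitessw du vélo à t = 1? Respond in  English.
We must find the integral of our jerk equation j(t) = 18 2 times. Integrating jerk and using the initial condition a(0) = -10, we get a(t) = 18·t - 10. Taking ∫a(t)dt and applying v(0) = -5, we find v(t) = 9·t^2 - 10·t - 5. Using v(t) = 9·t^2 - 10·t - 5 and substituting t = 1, we find v = -6.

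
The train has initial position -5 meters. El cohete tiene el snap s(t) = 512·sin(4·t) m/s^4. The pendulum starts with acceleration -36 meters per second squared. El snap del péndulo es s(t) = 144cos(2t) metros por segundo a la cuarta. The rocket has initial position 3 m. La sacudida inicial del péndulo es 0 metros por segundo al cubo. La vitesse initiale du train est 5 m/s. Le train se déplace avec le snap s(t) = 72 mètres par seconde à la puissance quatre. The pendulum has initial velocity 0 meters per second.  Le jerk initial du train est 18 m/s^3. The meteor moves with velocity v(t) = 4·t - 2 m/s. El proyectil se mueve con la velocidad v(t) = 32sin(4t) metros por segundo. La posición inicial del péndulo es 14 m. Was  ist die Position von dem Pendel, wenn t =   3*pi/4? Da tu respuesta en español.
Necesitamos integrar nuestra ecuación del snap s(t) = 144·cos(2·t) 4 veces. La antiderivada del snap, con j(0) = 0, da la sacudida: j(t) = 72·sin(2·t). La antiderivada de la sacudida, con a(0) = -36, da la aceleración: a(t) = -36·cos(2·t). La antiderivada de la aceleración es la velocidad. Usando v(0) = 0, obtenemos v(t) = -18·sin(2·t). Integrando la velocidad y usando la condición inicial x(0) = 14, obtenemos x(t) = 9·cos(2·t) + 5. Tenemos la posición x(t) = 9·cos(2·t) + 5. Sustituyendo t = 3*pi/4: x(3*pi/4) = 5.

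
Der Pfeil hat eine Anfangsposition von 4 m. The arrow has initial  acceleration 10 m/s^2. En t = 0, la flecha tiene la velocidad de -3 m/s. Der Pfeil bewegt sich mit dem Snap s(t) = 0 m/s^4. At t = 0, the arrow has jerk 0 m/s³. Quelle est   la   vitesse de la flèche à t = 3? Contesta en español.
Partiendo del snap s(t) = 0, tomamos 3 integrales. Integrando el snap y usando la condición inicial j(0) = 0, obtenemos j(t) = 0. La antiderivada de la sacudida es la aceleración. Usando a(0) = 10, obtenemos a(t) = 10. Tomando ∫a(t)dt y aplicando v(0) = -3, encontramos v(t) = 10·t - 3. Tenemos la velocidad v(t) = 10·t - 3. Sustituyendo t = 3: v(3) = 27.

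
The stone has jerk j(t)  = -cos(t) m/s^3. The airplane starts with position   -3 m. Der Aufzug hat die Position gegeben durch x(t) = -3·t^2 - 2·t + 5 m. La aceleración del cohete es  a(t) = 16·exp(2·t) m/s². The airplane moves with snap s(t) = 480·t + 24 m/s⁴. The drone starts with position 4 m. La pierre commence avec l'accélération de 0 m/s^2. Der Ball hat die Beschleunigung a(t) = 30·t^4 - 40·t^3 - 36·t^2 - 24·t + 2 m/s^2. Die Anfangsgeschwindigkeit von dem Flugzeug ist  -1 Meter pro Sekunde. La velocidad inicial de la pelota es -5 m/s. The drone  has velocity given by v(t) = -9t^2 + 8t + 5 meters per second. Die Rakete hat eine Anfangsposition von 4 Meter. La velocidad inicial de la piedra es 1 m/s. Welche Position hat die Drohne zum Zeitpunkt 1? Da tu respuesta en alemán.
Wir müssen die Stammfunktion unserer Gleichung für die Geschwindigkeit v(t) = -9·t^2 + 8·t + 5 1-mal finden. Durch Integration von der Geschwindigkeit und Verwendung der Anfangsbedingung x(0) = 4, erhalten wir x(t) = -3·t^3 + 4·t^2 + 5·t + 4. Wir haben die Position x(t) = -3·t^3 + 4·t^2 + 5·t + 4. Durch Einsetzen von t = 1: x(1) = 10.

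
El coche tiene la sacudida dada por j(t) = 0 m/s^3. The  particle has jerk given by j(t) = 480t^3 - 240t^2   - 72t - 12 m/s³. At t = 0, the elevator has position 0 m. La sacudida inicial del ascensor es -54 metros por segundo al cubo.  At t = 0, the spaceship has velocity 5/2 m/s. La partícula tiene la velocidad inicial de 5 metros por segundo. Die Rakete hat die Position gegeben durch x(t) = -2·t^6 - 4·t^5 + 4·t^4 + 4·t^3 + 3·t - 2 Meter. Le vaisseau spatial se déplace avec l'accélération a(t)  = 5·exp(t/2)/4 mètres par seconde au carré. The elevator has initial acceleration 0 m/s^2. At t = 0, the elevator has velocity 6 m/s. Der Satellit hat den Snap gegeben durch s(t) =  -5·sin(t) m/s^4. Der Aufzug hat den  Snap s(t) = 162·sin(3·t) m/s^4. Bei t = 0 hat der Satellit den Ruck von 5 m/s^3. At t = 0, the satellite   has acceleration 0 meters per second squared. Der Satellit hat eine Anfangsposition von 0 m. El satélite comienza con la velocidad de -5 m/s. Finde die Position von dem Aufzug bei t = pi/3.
Um dies zu lösen, müssen wir 4 Integrale unserer Gleichung für den Snap s(t) = 162·sin(3·t) finden. Das Integral von dem Snap, mit j(0) = -54, ergibt den Ruck: j(t) = -54·cos(3·t). Mit ∫j(t)dt und Anwendung von a(0) = 0, finden wir a(t) = -18·sin(3·t). Die Stammfunktion von der Beschleunigung, mit v(0) = 6, ergibt die Geschwindigkeit: v(t) = 6·cos(3·t). Mit ∫v(t)dt und Anwendung von x(0) = 0, finden wir x(t) = 2·sin(3·t). Mit x(t) = 2·sin(3·t) und Einsetzen von t = pi/3, finden wir x = 0.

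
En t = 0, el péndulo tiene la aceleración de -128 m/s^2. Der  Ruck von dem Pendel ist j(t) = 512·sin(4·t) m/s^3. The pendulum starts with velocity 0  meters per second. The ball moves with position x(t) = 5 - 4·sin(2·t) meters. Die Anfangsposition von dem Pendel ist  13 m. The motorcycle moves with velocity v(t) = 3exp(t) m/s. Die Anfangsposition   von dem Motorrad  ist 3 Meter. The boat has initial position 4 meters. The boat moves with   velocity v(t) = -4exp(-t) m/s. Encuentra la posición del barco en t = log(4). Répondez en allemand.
Wir müssen das Integral unserer Gleichung für die Geschwindigkeit v(t) = -4·exp(-t) 1-mal finden. Mit ∫v(t)dt und Anwendung von x(0) = 4, finden wir x(t) = 4·exp(-t). Aus der Gleichung für die Position x(t) = 4·exp(-t), setzen wir t = log(4) ein und erhalten x = 1.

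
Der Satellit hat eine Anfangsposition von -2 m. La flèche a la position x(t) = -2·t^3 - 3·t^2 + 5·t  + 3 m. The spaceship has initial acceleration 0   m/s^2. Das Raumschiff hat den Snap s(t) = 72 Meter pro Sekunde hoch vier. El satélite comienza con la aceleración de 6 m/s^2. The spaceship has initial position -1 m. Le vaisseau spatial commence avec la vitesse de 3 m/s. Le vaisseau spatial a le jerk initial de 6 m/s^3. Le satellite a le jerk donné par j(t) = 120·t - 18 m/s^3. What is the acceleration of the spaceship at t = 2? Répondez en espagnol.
Necesitamos integrar nuestra ecuación del snap s(t) = 72 2 veces. Integrando el snap y usando la condición inicial j(0) = 6, obtenemos j(t) = 72·t + 6. La integral de la sacudida es la aceleración. Usando a(0) = 0, obtenemos a(t) = 6·t·(6·t + 1). Tenemos la aceleración a(t) = 6·t·(6·t + 1). Sustituyendo t = 2: a(2) = 156.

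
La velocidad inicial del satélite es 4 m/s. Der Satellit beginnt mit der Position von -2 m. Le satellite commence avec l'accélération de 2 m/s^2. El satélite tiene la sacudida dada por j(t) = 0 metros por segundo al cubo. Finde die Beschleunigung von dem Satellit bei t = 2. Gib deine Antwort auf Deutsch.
Wir müssen unsere Gleichung für den Ruck j(t) = 0 1-mal integrieren. Mit ∫j(t)dt und Anwendung von a(0) = 2, finden wir a(t) = 2. Wir haben die Beschleunigung a(t) = 2. Durch Einsetzen von t = 2: a(2) = 2.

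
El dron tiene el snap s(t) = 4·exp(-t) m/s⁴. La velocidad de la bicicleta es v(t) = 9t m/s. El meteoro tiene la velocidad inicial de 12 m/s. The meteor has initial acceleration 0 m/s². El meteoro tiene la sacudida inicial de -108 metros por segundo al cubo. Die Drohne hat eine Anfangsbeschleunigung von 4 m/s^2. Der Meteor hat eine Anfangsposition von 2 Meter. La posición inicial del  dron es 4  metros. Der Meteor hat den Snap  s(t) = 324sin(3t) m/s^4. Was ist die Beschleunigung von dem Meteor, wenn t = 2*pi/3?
Ausgehend von dem Snap s(t) = 324·sin(3·t), nehmen wir 2 Stammfunktionen. Die Stammfunktion von dem Snap, mit j(0) = -108, ergibt den Ruck: j(t) = -108·cos(3·t). Mit ∫j(t)dt und Anwendung von a(0) = 0, finden wir a(t) = -36·sin(3·t). Wir haben die Beschleunigung a(t) = -36·sin(3·t). Durch Einsetzen von t = 2*pi/3: a(2*pi/3) = 0.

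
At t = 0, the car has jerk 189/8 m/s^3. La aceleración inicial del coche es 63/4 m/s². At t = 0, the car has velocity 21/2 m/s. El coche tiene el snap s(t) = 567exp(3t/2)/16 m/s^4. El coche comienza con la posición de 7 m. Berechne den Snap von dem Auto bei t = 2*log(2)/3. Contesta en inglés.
From the given snap equation s(t) = 567·exp(3·t/2)/16, we substitute t = 2*log(2)/3 to get s = 567/8.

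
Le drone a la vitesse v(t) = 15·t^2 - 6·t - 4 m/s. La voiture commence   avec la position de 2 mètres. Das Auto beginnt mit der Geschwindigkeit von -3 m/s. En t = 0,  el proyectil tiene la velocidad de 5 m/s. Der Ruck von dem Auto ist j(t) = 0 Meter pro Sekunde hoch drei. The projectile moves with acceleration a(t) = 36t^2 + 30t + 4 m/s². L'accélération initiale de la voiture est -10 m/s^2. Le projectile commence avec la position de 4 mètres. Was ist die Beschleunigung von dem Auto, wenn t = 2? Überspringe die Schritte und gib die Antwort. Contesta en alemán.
Die Antwort ist -10.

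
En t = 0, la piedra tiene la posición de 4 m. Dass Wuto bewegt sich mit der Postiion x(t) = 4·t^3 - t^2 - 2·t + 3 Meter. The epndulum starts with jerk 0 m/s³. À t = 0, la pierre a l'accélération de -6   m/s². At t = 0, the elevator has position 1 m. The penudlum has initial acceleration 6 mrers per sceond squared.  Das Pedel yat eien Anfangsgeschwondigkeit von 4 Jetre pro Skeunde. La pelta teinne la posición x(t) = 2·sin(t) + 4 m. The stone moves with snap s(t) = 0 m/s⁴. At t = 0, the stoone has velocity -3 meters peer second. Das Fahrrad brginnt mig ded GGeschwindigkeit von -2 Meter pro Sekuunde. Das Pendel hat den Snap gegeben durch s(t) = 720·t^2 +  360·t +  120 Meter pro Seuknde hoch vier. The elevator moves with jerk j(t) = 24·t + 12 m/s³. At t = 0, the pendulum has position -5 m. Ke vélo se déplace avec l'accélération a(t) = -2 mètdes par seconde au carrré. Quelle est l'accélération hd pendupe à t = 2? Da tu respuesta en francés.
Nous devons trouver l'intégrale de notre équation du snap s(t) = 720·t^2 + 360·t + 120 2 fois. L'intégrale du snap, avec j(0) = 0, donne le jerk: j(t) = 60·t·(4·t^2 + 3·t + 2). En intégrant le jerk et en utilisant la condition initiale a(0) = 6, nous obtenons a(t) = 60·t^4 + 60·t^3 + 60·t^2 + 6. En utilisant a(t) = 60·t^4 + 60·t^3 + 60·t^2 + 6 et en substituant t = 2, nous trouvons a = 1686.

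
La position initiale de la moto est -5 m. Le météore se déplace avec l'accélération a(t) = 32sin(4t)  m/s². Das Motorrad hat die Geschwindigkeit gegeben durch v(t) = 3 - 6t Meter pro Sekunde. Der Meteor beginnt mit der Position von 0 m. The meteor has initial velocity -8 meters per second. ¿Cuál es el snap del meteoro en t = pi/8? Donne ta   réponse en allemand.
Um dies zu lösen, müssen wir 2 Ableitungen unserer Gleichung für die Beschleunigung a(t) = 32·sin(4·t) nehmen. Durch Ableiten von der Beschleunigung erhalten wir den Ruck: j(t) = 128·cos(4·t). Die Ableitung von dem Ruck ergibt den Snap: s(t) = -512·sin(4·t). Wir haben den Snap s(t) = -512·sin(4·t). Durch Einsetzen von t = pi/8: s(pi/8) = -512.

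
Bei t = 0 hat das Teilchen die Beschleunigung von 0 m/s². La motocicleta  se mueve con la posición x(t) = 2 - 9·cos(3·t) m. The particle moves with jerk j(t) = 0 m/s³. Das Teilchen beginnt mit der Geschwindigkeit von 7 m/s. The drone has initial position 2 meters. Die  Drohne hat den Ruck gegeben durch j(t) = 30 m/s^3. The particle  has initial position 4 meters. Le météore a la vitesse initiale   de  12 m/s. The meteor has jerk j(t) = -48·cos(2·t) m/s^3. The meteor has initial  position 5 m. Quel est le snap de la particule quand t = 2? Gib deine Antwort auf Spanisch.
Debemos derivar nuestra ecuación de la sacudida j(t) = 0 1 vez. Derivando la sacudida, obtenemos el snap: s(t) = 0. Usando s(t) = 0 y sustituyendo t = 2, encontramos s = 0.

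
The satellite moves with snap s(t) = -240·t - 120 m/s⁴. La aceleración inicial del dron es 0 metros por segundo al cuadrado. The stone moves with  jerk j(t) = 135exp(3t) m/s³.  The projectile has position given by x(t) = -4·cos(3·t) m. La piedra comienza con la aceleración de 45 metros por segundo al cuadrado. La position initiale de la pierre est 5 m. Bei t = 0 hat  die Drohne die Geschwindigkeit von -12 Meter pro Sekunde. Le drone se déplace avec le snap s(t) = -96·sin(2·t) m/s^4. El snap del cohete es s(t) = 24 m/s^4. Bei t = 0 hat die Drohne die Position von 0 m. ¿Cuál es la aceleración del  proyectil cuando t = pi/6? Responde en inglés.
Starting from position x(t) = -4·cos(3·t), we take 2 derivatives. Taking d/dt of x(t), we find v(t) = 12·sin(3·t). The derivative of velocity gives acceleration: a(t) = 36·cos(3·t). We have acceleration a(t) = 36·cos(3·t). Substituting t = pi/6: a(pi/6) = 0.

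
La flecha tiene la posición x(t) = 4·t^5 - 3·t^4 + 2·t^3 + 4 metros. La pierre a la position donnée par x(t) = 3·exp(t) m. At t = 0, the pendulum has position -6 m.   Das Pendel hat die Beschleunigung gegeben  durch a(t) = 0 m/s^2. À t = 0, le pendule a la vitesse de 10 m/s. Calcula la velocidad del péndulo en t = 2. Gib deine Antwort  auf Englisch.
Starting from acceleration a(t) = 0, we take 1 integral. Taking ∫a(t)dt and applying v(0) = 10, we find v(t) = 10. From the given velocity equation v(t) = 10, we substitute t = 2 to get v = 10.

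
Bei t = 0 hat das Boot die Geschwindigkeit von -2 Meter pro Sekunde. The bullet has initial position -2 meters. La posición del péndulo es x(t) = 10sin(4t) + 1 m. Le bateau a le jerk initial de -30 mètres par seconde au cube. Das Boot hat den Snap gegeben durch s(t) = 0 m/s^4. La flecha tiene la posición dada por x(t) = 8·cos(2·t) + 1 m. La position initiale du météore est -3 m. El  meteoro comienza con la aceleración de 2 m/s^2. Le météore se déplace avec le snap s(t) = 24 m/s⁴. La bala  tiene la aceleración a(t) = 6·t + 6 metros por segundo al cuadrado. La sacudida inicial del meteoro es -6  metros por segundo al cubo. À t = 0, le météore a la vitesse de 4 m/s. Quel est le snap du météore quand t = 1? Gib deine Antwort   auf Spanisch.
Tenemos el snap s(t) = 24. Sustituyendo t = 1: s(1) = 24.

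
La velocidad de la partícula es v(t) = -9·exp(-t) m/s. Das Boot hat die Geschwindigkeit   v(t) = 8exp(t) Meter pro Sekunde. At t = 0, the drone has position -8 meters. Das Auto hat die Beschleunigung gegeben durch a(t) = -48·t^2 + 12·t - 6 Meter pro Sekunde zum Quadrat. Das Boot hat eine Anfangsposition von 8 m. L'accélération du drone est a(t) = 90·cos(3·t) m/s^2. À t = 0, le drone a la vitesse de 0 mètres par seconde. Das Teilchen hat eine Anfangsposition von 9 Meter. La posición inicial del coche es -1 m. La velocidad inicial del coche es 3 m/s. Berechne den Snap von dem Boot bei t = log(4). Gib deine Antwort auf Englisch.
Starting from velocity v(t) = 8·exp(t), we take 3 derivatives. Differentiating velocity, we get acceleration: a(t) = 8·exp(t). Differentiating acceleration, we get jerk: j(t) = 8·exp(t). Differentiating jerk, we get snap: s(t) = 8·exp(t). Using s(t) = 8·exp(t) and substituting t = log(4), we find s = 32.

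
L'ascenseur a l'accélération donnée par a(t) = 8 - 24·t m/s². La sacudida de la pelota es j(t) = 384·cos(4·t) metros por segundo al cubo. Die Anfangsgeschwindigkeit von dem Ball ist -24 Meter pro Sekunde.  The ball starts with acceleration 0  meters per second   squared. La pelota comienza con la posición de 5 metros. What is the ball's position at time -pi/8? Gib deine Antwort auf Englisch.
To find the answer, we compute 3 antiderivatives of j(t) = 384·cos(4·t). The antiderivative of jerk is acceleration. Using a(0) = 0, we get a(t) = 96·sin(4·t). Taking ∫a(t)dt and applying v(0) = -24, we find v(t) = -24·cos(4·t). The integral of velocity is position. Using x(0) = 5, we get x(t) = 5 - 6·sin(4·t). Using x(t) = 5 - 6·sin(4·t) and substituting t = -pi/8, we find x = 11.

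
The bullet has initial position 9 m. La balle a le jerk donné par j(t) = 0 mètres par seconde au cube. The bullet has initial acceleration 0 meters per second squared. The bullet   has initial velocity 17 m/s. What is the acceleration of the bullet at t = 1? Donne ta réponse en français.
En partant du jerk j(t) = 0, nous prenons 1 primitive. En prenant ∫j(t)dt et en appliquant a(0) = 0, nous trouvons a(t) = 0. Nous avons l'accélération a(t) = 0. En substituant t = 1: a(1) = 0.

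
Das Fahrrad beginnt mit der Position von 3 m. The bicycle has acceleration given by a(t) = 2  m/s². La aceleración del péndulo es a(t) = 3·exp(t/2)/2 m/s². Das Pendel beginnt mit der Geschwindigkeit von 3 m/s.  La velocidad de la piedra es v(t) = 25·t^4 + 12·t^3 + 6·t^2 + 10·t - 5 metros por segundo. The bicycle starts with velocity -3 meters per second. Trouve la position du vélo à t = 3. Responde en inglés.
To find the answer, we compute 2 integrals of a(t) = 2. The antiderivative of acceleration, with v(0) = -3, gives velocity: v(t) = 2·t - 3. Integrating velocity and using the initial condition x(0) = 3, we get x(t) = t^2 - 3·t + 3. We have position x(t) = t^2 - 3·t + 3. Substituting t = 3: x(3) = 3.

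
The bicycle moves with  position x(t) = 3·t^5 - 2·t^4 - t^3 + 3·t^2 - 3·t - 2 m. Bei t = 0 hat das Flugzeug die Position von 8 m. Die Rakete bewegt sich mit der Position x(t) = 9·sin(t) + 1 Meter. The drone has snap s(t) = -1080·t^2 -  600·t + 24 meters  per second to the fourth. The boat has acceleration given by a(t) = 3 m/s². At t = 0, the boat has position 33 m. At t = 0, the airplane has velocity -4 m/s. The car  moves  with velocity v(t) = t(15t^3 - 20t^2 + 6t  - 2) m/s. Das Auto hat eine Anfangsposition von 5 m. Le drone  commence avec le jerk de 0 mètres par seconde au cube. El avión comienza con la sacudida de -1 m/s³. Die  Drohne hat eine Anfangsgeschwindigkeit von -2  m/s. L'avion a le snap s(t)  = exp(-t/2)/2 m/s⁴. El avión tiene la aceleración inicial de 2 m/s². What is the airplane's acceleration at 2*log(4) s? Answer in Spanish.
Necesitamos integrar nuestra ecuación del snap s(t) = exp(-t/2)/2 2 veces. Tomando ∫s(t)dt y aplicando j(0) = -1, encontramos j(t) = -exp(-t/2). La integral de la sacudida es la aceleración. Usando a(0) = 2, obtenemos a(t) = 2·exp(-t/2). De la ecuación de la aceleración a(t) = 2·exp(-t/2), sustituimos t = 2*log(4) para obtener a = 1/2.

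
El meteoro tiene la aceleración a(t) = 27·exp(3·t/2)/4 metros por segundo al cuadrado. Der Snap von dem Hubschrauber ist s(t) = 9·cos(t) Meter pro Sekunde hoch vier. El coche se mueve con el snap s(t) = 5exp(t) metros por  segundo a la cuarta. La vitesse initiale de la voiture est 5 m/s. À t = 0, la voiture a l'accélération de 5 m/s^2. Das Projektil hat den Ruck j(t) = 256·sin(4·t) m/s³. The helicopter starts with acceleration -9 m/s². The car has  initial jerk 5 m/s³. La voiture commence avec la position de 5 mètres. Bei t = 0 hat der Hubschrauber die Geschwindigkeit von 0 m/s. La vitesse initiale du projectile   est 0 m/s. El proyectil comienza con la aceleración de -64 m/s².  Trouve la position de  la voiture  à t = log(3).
Nous devons intégrer notre équation du snap s(t) = 5·exp(t) 4 fois. L'intégrale du snap, avec j(0) = 5, donne le jerk: j(t) = 5·exp(t). L'intégrale du jerk est l'accélération. En utilisant a(0) = 5, nous obtenons a(t) = 5·exp(t). En intégrant l'accélération et en utilisant la condition initiale v(0) = 5, nous obtenons v(t) = 5·exp(t). En intégrant la vitesse et en utilisant la condition initiale x(0) = 5, nous obtenons x(t) = 5·exp(t). Nous avons la position x(t) = 5·exp(t). En substituant t = log(3): x(log(3)) = 15.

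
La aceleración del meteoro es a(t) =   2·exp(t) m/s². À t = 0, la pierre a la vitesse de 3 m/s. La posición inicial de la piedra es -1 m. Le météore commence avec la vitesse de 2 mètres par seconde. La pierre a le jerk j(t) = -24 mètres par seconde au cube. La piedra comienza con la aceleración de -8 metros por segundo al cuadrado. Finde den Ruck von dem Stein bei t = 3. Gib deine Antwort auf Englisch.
Using j(t) = -24 and substituting t = 3, we find j = -24.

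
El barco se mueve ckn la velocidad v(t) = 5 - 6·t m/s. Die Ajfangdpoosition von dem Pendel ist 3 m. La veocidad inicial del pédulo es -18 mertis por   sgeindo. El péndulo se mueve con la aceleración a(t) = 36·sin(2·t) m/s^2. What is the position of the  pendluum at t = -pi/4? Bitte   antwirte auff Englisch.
Starting from acceleration a(t) = 36·sin(2·t), we take 2 antiderivatives. Finding the integral of a(t) and using v(0) = -18: v(t) = -18·cos(2·t). Finding the integral of v(t) and using x(0) = 3: x(t) = 3 - 9·sin(2·t). From the given position equation x(t) = 3 - 9·sin(2·t), we substitute t = -pi/4 to get x = 12.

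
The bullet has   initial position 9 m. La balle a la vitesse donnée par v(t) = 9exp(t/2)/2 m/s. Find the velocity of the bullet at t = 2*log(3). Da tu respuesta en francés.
Nous avons la vitesse v(t) = 9·exp(t/2)/2. En substituant t = 2*log(3): v(2*log(3)) = 27/2.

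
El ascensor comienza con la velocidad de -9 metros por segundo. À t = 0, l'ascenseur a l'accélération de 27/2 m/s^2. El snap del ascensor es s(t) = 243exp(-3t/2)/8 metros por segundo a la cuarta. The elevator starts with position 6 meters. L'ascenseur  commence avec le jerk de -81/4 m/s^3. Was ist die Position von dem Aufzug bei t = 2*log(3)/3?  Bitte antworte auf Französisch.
Pour résoudre ceci, nous devons prendre 4 intégrales de notre équation du snap s(t) = 243·exp(-3·t/2)/8. La primitive du snap, avec j(0) = -81/4, donne le jerk: j(t) = -81·exp(-3·t/2)/4. En intégrant le jerk et en utilisant la condition initiale a(0) = 27/2, nous obtenons a(t) = 27·exp(-3·t/2)/2. L'intégrale de l'accélération est la vitesse. En utilisant v(0) = -9, nous obtenons v(t) = -9·exp(-3·t/2). L'intégrale de la vitesse est la position. En utilisant x(0) = 6, nous obtenons x(t) = 6·exp(-3·t/2). Nous avons la position x(t) = 6·exp(-3·t/2). En substituant t = 2*log(3)/3: x(2*log(3)/3) = 2.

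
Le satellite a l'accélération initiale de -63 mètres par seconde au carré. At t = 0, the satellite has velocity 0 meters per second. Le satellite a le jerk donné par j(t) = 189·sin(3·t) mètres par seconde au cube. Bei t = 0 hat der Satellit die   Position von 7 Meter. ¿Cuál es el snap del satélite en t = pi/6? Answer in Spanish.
Debemos derivar nuestra ecuación de la sacudida j(t) = 189·sin(3·t) 1 vez. Derivando la sacudida, obtenemos el snap: s(t) = 567·cos(3·t). Tenemos el snap s(t) = 567·cos(3·t). Sustituyendo t = pi/6: s(pi/6) = 0.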